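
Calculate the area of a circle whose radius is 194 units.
Area = pi * r²
Area = pi * 194²
Area = pi * 37636
Area = 118236.98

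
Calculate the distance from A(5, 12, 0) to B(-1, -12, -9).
d = √[(-6)² + (-24)² + (-9)²] = √693 = 26.32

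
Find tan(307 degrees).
tan(307 degrees) = -1.327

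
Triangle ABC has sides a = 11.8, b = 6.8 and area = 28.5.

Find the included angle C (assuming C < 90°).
Area = ½ab·sin(C)  →  sin(C) = 2·Area/(ab)
sin(C) = 2·28.5/(11.8·6.8) = 0.710369
C = arcsin(0.710369) = 45.26°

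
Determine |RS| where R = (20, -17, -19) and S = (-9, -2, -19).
d = √[(-29)² + (15)² + (0)²] = √1066 = 32.65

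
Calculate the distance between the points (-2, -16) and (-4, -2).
Using the distance formula: d = sqrt((x₂-x₁)² + (y₂-y₁)²)
dx = (-4) - (-2) = -2
dy = (-2) - (-16) = 14
d = sqrt((-2)² + 14²) = sqrt(4 + 196) = sqrt(200) = 14.14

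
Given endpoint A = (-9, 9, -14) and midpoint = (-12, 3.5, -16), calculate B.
B = (2×(-12) - (-9), 2×3.5 - 9, 2×(-16) - (-14)) = (-15, -2, -18)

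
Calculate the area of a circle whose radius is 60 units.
Area = pi * r²
Area = pi * 60²
Area = pi * 3600
Area = 11309.73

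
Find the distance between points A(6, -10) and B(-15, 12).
Using the distance formula: d = sqrt((x₂-x₁)² + (y₂-y₁)²)
dx = (-15) - 6 = -21
dy = 12 - (-10) = 22
d = sqrt((-21)² + 22²) = sqrt(441 + 484) = sqrt(925) = 30.41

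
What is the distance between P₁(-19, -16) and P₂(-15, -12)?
Using the distance formula: d = sqrt((x₂-x₁)² + (y₂-y₁)²)
dx = (-15) - (-19) = 4
dy = (-12) - (-16) = 4
d = sqrt(4² + 4²) = sqrt(16 + 16) = sqrt(32) = 5.66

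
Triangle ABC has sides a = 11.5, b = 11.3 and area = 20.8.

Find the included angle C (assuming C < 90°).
Area = ½ab·sin(C)  →  sin(C) = 2·Area/(ab)
sin(C) = 2·20.8/(11.5·11.3) = 0.320123
C = arcsin(0.320123) = 18.67°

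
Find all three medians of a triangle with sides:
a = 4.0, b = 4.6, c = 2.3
Using m_x = ½√(2y² + 2z² - x²):
m_a = ½√(2·4.6² + 2·2.3² - 4.0²) = ½√36.9 = 3.037
m_b = ½√(2·4.0² + 2·2.3² - 4.6²) = ½√21.42 = 2.314
m_c = ½√(2·4.0² + 2·4.6² - 2.3²) = ½√69.03 = 4.154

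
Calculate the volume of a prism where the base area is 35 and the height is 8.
Volume = base area * height
Volume = 35 * 8
Volume = 280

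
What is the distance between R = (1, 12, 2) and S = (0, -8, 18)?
d = √[(-1)² + (-20)² + (16)²] = √657 = 25.63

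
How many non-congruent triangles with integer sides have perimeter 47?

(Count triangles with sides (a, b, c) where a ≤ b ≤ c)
With a ≤ b ≤ c and a + b + c = 47, the triangle inequality a + b > c gives c < 47/2, so c ≤ 23.
Iterate a from 1 to ⌊p/3⌋ = 15; for each a, b ranges from a to ⌊(p−a)/2⌋ with c = p − a − b, keeping only c ≥ b.
Triples: (1, 23, 23), (2, 22, 23), (3, 21, 23), …
Count = 52 triangles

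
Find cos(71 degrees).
cos(71 degrees) = 0.3256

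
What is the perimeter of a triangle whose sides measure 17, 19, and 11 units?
Perimeter = sum of all sides
Perimeter = 17 + 19 + 11
Perimeter = 47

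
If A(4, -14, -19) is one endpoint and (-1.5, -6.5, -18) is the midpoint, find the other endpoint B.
B = (2×(-1.5) - 4, 2×(-6.5) - (-14), 2×(-18) - (-19)) = (-7, 1, -17)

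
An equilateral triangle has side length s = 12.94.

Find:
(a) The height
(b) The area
(a) Height h = s·√3/2 = 12.94·√3/2 = 11.21
(b) Area = (√3/4)·s² = (√3/4)·12.94² = (√3/4)·167.444 = 72.51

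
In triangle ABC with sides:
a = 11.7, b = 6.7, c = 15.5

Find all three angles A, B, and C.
By the law of cosines:
cos(A) = (b² + c² - a²)/(2bc) = 0.713770  →  A = 44.46°
cos(B) = (a² + c² - b²)/(2ac) = 0.916046  →  B = 23.65°
cos(C) = (a² + b² - c²)/(2ab) = -0.372943  →  C = 111.9°
Check: A + B + C = 180.0° ✓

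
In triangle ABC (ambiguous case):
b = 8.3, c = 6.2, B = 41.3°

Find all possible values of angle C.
sin(C)/c = sin(B)/b  →  sin(C) = c·sin(B)/b = 6.2·sin(41.3°)/8.3 = 0.493013
C₁ = arcsin(0.493013) = 29.54°,  C₂ = 180° - C₁ = 150.46°
Check C₂: A = 180° - 41.3° - 150.46° = -11.76° ≤ 0, rejected
C = 29.54° (one solution)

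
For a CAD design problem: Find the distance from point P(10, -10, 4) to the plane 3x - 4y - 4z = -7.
d = |3(10) + (-4)(-10) + (-4)(4) - (-7)| / √(3² + (-4)² + (-4)²) = 61/√41 = 9.527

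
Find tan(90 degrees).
tan(90 degrees) = undefined
Decimal approximation: undefined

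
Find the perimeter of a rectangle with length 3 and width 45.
Perimeter = 2 * (length + width)
Perimeter = 2 * (3 + 45)
Perimeter = 2 * 48
Perimeter = 96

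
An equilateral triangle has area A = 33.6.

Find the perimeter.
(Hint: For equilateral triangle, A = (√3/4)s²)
A = (√3/4)s²  →  s² = 4A/√3 = 4·33.6/√3 = 77.5959
s = 8.80885
Perimeter = 3s = 26.43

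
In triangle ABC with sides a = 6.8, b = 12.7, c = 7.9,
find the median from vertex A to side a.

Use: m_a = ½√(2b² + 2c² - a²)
m_a = ½√(2·12.7² + 2·7.9² - 6.8²)
m_a = ½√(322.58 + 124.82 - 46.24) = ½√401.16 = 10.01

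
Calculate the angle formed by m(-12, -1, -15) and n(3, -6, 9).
m·n = -165, |m|² = 370, |n|² = 126
cos θ = -165/√46620 ≈ -0.7642
θ ≈ 139.8°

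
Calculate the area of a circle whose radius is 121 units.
Area = pi * r²
Area = pi * 121²
Area = pi * 14641
Area = 45996.06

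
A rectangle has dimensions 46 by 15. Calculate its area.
Area = length * width
Area = 46 * 15
Area = 690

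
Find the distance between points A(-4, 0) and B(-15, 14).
Using the distance formula: d = sqrt((x₂-x₁)² + (y₂-y₁)²)
dx = (-15) - (-4) = -11
dy = 14 - 0 = 14
d = sqrt((-11)² + 14²) = sqrt(121 + 196) = sqrt(317) = 17.80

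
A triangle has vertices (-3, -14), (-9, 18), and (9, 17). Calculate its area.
Using the coordinate formula: Area = (1/2)|x₁(y₂-y₃) + x₂(y₃-y₁) + x₃(y₁-y₂)|
Area = (1/2)|(-3)(18-17) + (-9)(17-(-14)) + 9((-14)-18)|
Area = (1/2)|(-3)*1 + (-9)*31 + 9*(-32)|
Area = (1/2)|(-3) + (-279) + (-288)|
Area = (1/2)*570 = 285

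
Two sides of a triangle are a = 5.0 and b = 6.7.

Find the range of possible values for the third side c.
By the triangle inequality: |a - b| < c < a + b
|5.0 - 6.7| < c < 5.0 + 6.7
1.7 < c < 11.7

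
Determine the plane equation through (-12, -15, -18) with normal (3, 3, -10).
d = n·P = (3)(-12) + (3)(-15) + (-10)(-18) = 99
Plane: 3x + 3y - 10z = 99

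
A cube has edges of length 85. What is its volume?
Volume = s³
Volume = 85³
Volume = 614125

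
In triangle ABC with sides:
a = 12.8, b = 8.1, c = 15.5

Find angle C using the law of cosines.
cos(C) = (a² + b² - c²)/(2ab)
cos(C) = (12.8² + 8.1² - 15.5²)/(2·12.8·8.1) = -10.8/207.36 = -0.052083
C = arccos(-0.052083) = 92.99°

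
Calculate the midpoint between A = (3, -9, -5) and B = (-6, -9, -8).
Midpoint = ((3-6)/2, (-9-9)/2, (-5-8)/2) = (-1.5, -9, -6.5)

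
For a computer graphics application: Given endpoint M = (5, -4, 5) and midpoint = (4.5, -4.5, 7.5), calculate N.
N = (2×4.5 - 5, 2×(-4.5) - (-4), 2×7.5 - 5) = (4, -5, 10)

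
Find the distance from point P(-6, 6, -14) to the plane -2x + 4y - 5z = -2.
d = |(-2)(-6) + 4(6) + (-5)(-14) - (-2)| / √((-2)² + 4² + (-5)²) = 108/√45 = 16.1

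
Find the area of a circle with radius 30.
Area = pi * r²
Area = pi * 30²
Area = pi * 900
Area = 2827.43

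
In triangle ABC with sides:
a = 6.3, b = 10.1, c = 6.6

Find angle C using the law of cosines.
cos(C) = (a² + b² - c²)/(2ab)
cos(C) = (6.3² + 10.1² - 6.6²)/(2·6.3·10.1) = 98.14/127.26 = 0.771177
C = arccos(0.771177) = 39.54°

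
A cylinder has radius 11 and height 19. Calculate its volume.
Volume = pi * r² * h
Volume = pi * 11² * 19
Volume = pi * 121 * 19
Volume = pi * 2299
Volume = 7222.52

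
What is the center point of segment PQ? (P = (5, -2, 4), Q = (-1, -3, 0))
Midpoint = ((5-1)/2, (-2-3)/2, (4+0)/2) = (2, -2.5, 2)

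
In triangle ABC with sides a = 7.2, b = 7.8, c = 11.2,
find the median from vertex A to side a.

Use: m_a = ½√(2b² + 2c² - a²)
m_a = ½√(2·7.8² + 2·11.2² - 7.2²)
m_a = ½√(121.68 + 250.88 - 51.84) = ½√320.72 = 8.954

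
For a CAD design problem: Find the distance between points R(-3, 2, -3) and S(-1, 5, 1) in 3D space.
d = √[(2)² + (3)² + (4)²] = √29 = 5.385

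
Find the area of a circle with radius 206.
Area = pi * r²
Area = pi * 206²
Area = pi * 42436
Area = 133316.63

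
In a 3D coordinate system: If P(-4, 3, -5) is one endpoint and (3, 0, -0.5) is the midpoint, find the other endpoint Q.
Q = (2×3 - (-4), 2×0 - 3, 2×(-0.5) - (-5)) = (10, -3, 4)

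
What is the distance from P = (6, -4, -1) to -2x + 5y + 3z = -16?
d = |(-2)(6) + 5(-4) + 3(-1) - (-16)| / √((-2)² + 5² + 3²) = 19/√38 = 3.082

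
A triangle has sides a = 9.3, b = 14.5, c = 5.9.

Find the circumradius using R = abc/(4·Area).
s = (a+b+c)/2 = 14.85
Area = √(s(s-a)(s-b)(s-c)) = √(14.85·5.55·0.35·8.95) = 16.0678
R = abc/(4·Area) = (9.3·14.5·5.9)/(4·16.0678) = 795.615/64.2712 = 12.38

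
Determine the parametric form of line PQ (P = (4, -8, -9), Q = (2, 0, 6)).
Direction vector d = Q - P = (-2, 8, 15)
x = 4 - 2t, y = -8 + 8t, z = -9 + 15t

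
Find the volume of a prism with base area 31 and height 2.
Volume = base area * height
Volume = 31 * 2
Volume = 62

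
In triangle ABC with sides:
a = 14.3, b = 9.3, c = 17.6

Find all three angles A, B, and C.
By the law of cosines:
cos(A) = (b² + c² - a²)/(2bc) = 0.585777  →  A = 54.14°
cos(B) = (a² + c² - b²)/(2ac) = 0.849809  →  B = 31.81°
cos(C) = (a² + b² - c²)/(2ab) = -0.070607  →  C = 94.05°
Check: A + B + C = 180.0° ✓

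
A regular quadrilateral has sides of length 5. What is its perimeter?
Perimeter = number of sides * side length
Perimeter = 4 * 5
Perimeter = 20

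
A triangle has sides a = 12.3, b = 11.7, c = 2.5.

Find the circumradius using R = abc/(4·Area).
s = (a+b+c)/2 = 13.25
Area = √(s(s-a)(s-b)(s-c)) = √(13.25·0.95·1.55·10.75) = 14.4824
R = abc/(4·Area) = (12.3·11.7·2.5)/(4·14.4824) = 359.775/57.9296 = 6.211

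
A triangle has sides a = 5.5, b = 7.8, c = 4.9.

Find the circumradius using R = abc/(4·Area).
s = (a+b+c)/2 = 9.1
Area = √(s(s-a)(s-b)(s-c)) = √(9.1·3.6·1.3·4.2) = 13.3742
R = abc/(4·Area) = (5.5·7.8·4.9)/(4·13.3742) = 210.21/53.4968 = 3.929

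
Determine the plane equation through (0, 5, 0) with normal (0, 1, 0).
d = n·P = (0)(0) + (1)(5) + (0)(0) = 5
Plane: y = 5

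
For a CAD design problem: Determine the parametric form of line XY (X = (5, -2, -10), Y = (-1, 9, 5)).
Direction vector d = Y - X = (-6, 11, 15)
x = 5 - 6t, y = -2 + 11t, z = -10 + 15t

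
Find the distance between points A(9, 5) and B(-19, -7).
Using the distance formula: d = sqrt((x₂-x₁)² + (y₂-y₁)²)
dx = (-19) - 9 = -28
dy = (-7) - 5 = -12
d = sqrt((-28)² + (-12)²) = sqrt(784 + 144) = sqrt(928) = 30.46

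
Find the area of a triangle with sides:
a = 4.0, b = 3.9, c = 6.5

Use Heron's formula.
s = (a+b+c)/2 = (4.0+3.9+6.5)/2 = 7.2
A = √(s(s-a)(s-b)(s-c)) = √(7.2·3.2·3.3·0.7)
A = √53.2224 = 7.295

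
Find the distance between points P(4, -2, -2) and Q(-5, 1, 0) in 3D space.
d = √[(-9)² + (3)² + (2)²] = √94 = 9.695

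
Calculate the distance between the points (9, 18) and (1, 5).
Using the distance formula: d = sqrt((x₂-x₁)² + (y₂-y₁)²)
dx = 1 - 9 = -8
dy = 5 - 18 = -13
d = sqrt((-8)² + (-13)²) = sqrt(64 + 169) = sqrt(233) = 15.26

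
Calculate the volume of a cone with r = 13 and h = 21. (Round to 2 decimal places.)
Volume = (1/3) * pi * r² * h
Volume = (1/3) * pi * 13² * 21
Volume = (1/3) * pi * 169 * 21
Volume = (1/3) * pi * 3549
Volume = 3716.50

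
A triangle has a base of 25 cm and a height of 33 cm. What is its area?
Area = (1/2) * base * height
Area = (1/2) * 25 * 33
Area = 412.50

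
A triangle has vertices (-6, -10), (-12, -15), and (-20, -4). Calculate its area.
Using the coordinate formula: Area = (1/2)|x₁(y₂-y₃) + x₂(y₃-y₁) + x₃(y₁-y₂)|
Area = (1/2)|(-6)((-15)-(-4)) + (-12)((-4)-(-10)) + (-20)((-10)-(-15))|
Area = (1/2)|(-6)*(-11) + (-12)*6 + (-20)*5|
Area = (1/2)|66 + (-72) + (-100)|
Area = (1/2)*106 = 53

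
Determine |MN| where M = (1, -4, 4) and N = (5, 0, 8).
d = √[(4)² + (4)² + (4)²] = √48 = 6.928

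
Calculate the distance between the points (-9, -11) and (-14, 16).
Using the distance formula: d = sqrt((x₂-x₁)² + (y₂-y₁)²)
dx = (-14) - (-9) = -5
dy = 16 - (-11) = 27
d = sqrt((-5)² + 27²) = sqrt(25 + 729) = sqrt(754) = 27.46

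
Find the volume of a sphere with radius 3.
Volume = (4/3) * pi * r³
Volume = (4/3) * pi * 3³
Volume = (4/3) * pi * 27
Volume = 113.10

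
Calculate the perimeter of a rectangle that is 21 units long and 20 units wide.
Perimeter = 2 * (length + width)
Perimeter = 2 * (21 + 20)
Perimeter = 2 * 41
Perimeter = 82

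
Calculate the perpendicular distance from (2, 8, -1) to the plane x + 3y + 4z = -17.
d = |1(2) + 3(8) + 4(-1) - (-17)| / √(1² + 3² + 4²) = 39/√26 = 7.649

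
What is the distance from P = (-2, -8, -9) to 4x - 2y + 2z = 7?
d = |4(-2) + (-2)(-8) + 2(-9) - (7)| / √(4² + (-2)² + 2²) = 17/√24 = 3.47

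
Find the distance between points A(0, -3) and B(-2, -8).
Using the distance formula: d = sqrt((x₂-x₁)² + (y₂-y₁)²)
dx = (-2) - 0 = -2
dy = (-8) - (-3) = -5
d = sqrt((-2)² + (-5)²) = sqrt(4 + 25) = sqrt(29) = 5.39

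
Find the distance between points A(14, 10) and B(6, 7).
Using the distance formula: d = sqrt((x₂-x₁)² + (y₂-y₁)²)
dx = 6 - 14 = -8
dy = 7 - 10 = -3
d = sqrt((-8)² + (-3)²) = sqrt(64 + 9) = sqrt(73) = 8.54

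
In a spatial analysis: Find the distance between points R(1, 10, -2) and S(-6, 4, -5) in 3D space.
d = √[(-7)² + (-6)² + (-3)²] = √94 = 9.695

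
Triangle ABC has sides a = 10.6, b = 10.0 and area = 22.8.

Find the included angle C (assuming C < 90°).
Area = ½ab·sin(C)  →  sin(C) = 2·Area/(ab)
sin(C) = 2·22.8/(10.6·10.0) = 0.430189
C = arcsin(0.430189) = 25.48°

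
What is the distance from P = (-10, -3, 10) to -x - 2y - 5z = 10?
d = |(-1)(-10) + (-2)(-3) + (-5)(10) - (10)| / √((-1)² + (-2)² + (-5)²) = 44/√30 = 8.033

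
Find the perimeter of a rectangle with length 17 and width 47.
Perimeter = 2 * (length + width)
Perimeter = 2 * (17 + 47)
Perimeter = 2 * 64
Perimeter = 128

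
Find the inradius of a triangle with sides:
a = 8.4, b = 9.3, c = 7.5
s = (a+b+c)/2 = (8.4+9.3+7.5)/2 = 12.6
Area = √(s(s-a)(s-b)(s-c)) = √(12.6·4.2·3.3·5.1) = 29.8437
r = Area/s = 29.8437/12.6 = 2.369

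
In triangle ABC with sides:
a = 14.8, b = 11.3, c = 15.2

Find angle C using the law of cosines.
cos(C) = (a² + b² - c²)/(2ab)
cos(C) = (14.8² + 11.3² - 15.2²)/(2·14.8·11.3) = 115.69/334.48 = 0.345880
C = arccos(0.345880) = 69.76°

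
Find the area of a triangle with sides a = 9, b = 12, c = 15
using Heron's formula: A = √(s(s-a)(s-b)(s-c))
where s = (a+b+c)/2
s = (9+12+15)/2 = 18
A = √(18·9·6·3) = √2916 = 54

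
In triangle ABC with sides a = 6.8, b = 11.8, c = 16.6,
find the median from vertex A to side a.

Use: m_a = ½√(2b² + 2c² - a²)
m_a = ½√(2·11.8² + 2·16.6² - 6.8²)
m_a = ½√(278.48 + 551.12 - 46.24) = ½√783.36 = 13.99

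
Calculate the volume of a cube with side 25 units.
Volume = s³
Volume = 25³
Volume = 15625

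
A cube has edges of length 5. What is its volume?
Volume = s³
Volume = 5³
Volume = 125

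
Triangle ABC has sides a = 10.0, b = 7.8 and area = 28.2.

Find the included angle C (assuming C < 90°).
Area = ½ab·sin(C)  →  sin(C) = 2·Area/(ab)
sin(C) = 2·28.2/(10.0·7.8) = 0.723077
C = arcsin(0.723077) = 46.31°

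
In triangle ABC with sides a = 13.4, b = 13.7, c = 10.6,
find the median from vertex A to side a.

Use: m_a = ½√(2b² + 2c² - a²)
m_a = ½√(2·13.7² + 2·10.6² - 13.4²)
m_a = ½√(375.38 + 224.72 - 179.56) = ½√420.54 = 10.25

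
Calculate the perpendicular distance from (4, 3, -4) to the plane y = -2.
d = |0(4) + 1(3) + 0(-4) - (-2)| / √(0² + 1² + 0²) = 5/√1 = 5.0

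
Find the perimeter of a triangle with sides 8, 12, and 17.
Perimeter = sum of all sides
Perimeter = 8 + 12 + 17
Perimeter = 37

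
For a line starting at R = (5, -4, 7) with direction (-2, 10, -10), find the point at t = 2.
P(2) = (5 + (-2)(2), -4 + 10(2), 7 + (-10)(2)) = (1, 16, -13)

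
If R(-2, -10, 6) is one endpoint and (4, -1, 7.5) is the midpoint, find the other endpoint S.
S = (2×4 - (-2), 2×(-1) - (-10), 2×7.5 - 6) = (10, 8, 9)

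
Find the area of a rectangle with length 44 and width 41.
Area = length * width
Area = 44 * 41
Area = 1804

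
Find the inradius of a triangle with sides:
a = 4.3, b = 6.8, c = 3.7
s = (a+b+c)/2 = (4.3+6.8+3.7)/2 = 7.4
Area = √(s(s-a)(s-b)(s-c)) = √(7.4·3.1·0.6·3.7) = 7.1363
r = Area/s = 7.1363/7.4 = 0.9644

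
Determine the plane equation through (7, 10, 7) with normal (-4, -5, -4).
d = n·P = (-4)(7) + (-5)(10) + (-4)(7) = -106
Plane: -4x - 5y - 4z = -106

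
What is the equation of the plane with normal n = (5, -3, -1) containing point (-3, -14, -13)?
d = n·P = (5)(-3) + (-3)(-14) + (-1)(-13) = 40
Plane: 5x - 3y - z = 40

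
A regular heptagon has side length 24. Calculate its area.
For a regular 7-gon with side length s = 24:
Apothem a = s / (2*tan(pi/7)) = 24 / (2*tan(pi/7)) ≈ 24.91826
Perimeter P = 7 * 24 = 168
Area = (1/2) * P * a = (1/2) * 168 * 24.91826 = 2093.13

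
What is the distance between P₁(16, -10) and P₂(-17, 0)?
Using the distance formula: d = sqrt((x₂-x₁)² + (y₂-y₁)²)
dx = (-17) - 16 = -33
dy = 0 - (-10) = 10
d = sqrt((-33)² + 10²) = sqrt(1089 + 100) = sqrt(1189) = 34.48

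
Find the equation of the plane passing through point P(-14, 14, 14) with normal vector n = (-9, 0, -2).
d = n·P = (-9)(-14) + (0)(14) + (-2)(14) = 98
Plane: -9x - 2z = 98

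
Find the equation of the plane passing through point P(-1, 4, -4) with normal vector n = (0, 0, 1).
d = n·P = (0)(-1) + (0)(4) + (1)(-4) = -4
Plane: z = -4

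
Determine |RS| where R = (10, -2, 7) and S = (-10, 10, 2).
d = √[(-20)² + (12)² + (-5)²] = √569 = 23.85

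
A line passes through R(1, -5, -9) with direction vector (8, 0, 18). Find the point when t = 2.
P(2) = (1 + 8(2), -5 + 0(2), -9 + 18(2)) = (17, -5, 27)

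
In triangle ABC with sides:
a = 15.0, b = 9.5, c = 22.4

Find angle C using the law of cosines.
cos(C) = (a² + b² - c²)/(2ab)
cos(C) = (15.0² + 9.5² - 22.4²)/(2·15.0·9.5) = -186.51/285 = -0.654421
C = arccos(-0.654421) = 130.9°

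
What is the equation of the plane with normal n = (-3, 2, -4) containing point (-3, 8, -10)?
d = n·P = (-3)(-3) + (2)(8) + (-4)(-10) = 65
Plane: -3x + 2y - 4z = 65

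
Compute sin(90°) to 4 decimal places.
sin(90 degrees) = 1
Decimal approximation: 1.0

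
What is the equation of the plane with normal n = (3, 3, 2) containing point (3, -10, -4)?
d = n·P = (3)(3) + (3)(-10) + (2)(-4) = -29
Plane: 3x + 3y + 2z = -29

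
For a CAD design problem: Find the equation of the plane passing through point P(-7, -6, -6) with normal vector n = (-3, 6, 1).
d = n·P = (-3)(-7) + (6)(-6) + (1)(-6) = -21
Plane: -3x + 6y + z = -21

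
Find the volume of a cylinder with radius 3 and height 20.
Volume = pi * r² * h
Volume = pi * 3² * 20
Volume = pi * 9 * 20
Volume = pi * 180
Volume = 565.49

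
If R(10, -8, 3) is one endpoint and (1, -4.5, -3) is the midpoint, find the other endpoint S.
S = (2×1 - 10, 2×(-4.5) - (-8), 2×(-3) - 3) = (-8, -1, -9)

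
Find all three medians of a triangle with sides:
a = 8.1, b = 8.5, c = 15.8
Using m_x = ½√(2y² + 2z² - x²):
m_a = ½√(2·8.5² + 2·15.8² - 8.1²) = ½√578.17 = 12.02
m_b = ½√(2·8.1² + 2·15.8² - 8.5²) = ½√558.25 = 11.81
m_c = ½√(2·8.1² + 2·8.5² - 15.8²) = ½√26.08 = 2.553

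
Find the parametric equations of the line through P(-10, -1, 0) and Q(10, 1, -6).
Direction vector d = Q - P = (20, 2, -6)
x = -10 + 20t, y = -1 + 2t, z = 0 - 6t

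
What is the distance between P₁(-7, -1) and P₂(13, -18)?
Using the distance formula: d = sqrt((x₂-x₁)² + (y₂-y₁)²)
dx = 13 - (-7) = 20
dy = (-18) - (-1) = -17
d = sqrt(20² + (-17)²) = sqrt(400 + 289) = sqrt(689) = 26.25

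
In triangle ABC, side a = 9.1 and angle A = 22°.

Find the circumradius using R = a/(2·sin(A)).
R = a/(2·sin(A)) = 9.1/(2·sin(22°))
R = 9.1/(2·0.374607) = 9.1/0.749213 = 12.15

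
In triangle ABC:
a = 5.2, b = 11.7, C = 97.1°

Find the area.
Using A = ½ab·sin(C):
A = ½·5.2·11.7·sin(97.1°) = ½·60.84·0.992332 = 30.19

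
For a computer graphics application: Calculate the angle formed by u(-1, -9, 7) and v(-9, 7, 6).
u·v = -12, |u|² = 131, |v|² = 166
cos θ = -12/√21746 ≈ -0.08138
θ ≈ 94.67°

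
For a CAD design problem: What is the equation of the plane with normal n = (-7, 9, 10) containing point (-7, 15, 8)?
d = n·P = (-7)(-7) + (9)(15) + (10)(8) = 264
Plane: -7x + 9y + 10z = 264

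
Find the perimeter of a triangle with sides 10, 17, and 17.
Perimeter = sum of all sides
Perimeter = 10 + 17 + 17
Perimeter = 44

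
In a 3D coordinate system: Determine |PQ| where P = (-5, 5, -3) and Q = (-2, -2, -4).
d = √[(3)² + (-7)² + (-1)²] = √59 = 7.681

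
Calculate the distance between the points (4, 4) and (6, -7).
Using the distance formula: d = sqrt((x₂-x₁)² + (y₂-y₁)²)
dx = 6 - 4 = 2
dy = (-7) - 4 = -11
d = sqrt(2² + (-11)²) = sqrt(4 + 121) = sqrt(125) = 11.18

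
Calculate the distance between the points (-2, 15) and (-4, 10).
Using the distance formula: d = sqrt((x₂-x₁)² + (y₂-y₁)²)
dx = (-4) - (-2) = -2
dy = 10 - 15 = -5
d = sqrt((-2)² + (-5)²) = sqrt(4 + 25) = sqrt(29) = 5.39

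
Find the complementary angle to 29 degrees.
Complementary angles sum to 90 degrees.
Other angle = 90 - 29
Other angle = 61 degrees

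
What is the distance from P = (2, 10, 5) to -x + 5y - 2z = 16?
d = |(-1)(2) + 5(10) + (-2)(5) - (16)| / √((-1)² + 5² + (-2)²) = 22/√30 = 4.017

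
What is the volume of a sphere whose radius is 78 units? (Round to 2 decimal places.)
Volume = (4/3) * pi * r³
Volume = (4/3) * pi * 78³
Volume = (4/3) * pi * 474552
Volume = 1987798.77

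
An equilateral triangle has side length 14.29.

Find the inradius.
For an equilateral triangle, r = s/(2√3) where s is the side.
r = 14.29/(2√3) = 14.29/3.464102 = 4.125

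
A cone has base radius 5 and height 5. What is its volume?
Volume = (1/3) * pi * r² * h
Volume = (1/3) * pi * 5² * 5
Volume = (1/3) * pi * 25 * 5
Volume = (1/3) * pi * 125
Volume = 130.90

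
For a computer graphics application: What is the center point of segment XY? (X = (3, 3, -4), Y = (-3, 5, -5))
Midpoint = ((3-3)/2, (3+5)/2, (-4-5)/2) = (0, 4, -4.5)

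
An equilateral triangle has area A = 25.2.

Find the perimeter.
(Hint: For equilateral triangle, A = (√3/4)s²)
A = (√3/4)s²  →  s² = 4A/√3 = 4·25.2/√3 = 58.1969
s = 7.62869
Perimeter = 3s = 22.89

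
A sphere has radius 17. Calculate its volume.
Volume = (4/3) * pi * r³
Volume = (4/3) * pi * 17³
Volume = (4/3) * pi * 4913
Volume = 20579.53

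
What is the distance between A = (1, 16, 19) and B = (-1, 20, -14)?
d = √[(-2)² + (4)² + (-33)²] = √1109 = 33.3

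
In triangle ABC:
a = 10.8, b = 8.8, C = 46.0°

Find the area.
Using A = ½ab·sin(C):
A = ½·10.8·8.8·sin(46.0°) = ½·95.04·0.719340 = 34.18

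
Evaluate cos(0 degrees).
cos(0 degrees) = 1
Decimal approximation: 1.0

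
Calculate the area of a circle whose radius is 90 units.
Area = pi * r²
Area = pi * 90²
Area = pi * 8100
Area = 25446.90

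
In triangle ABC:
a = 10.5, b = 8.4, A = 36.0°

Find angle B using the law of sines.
sin(B)/b = sin(A)/a
sin(B) = b·sin(A)/a = 8.4·sin(36.0°)/10.5 = 0.470228
B = arcsin(0.470228) = 28.05°  (b ≤ a, so B ≤ A and the acute solution is unique)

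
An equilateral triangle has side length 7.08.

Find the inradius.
For an equilateral triangle, r = s/(2√3) where s is the side.
r = 7.08/(2√3) = 7.08/3.464102 = 2.044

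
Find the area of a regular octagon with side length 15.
For a regular 8-gon with side length s = 15:
Apothem a = s / (2*tan(pi/8)) = 15 / (2*tan(pi/8)) ≈ 18.1066
Perimeter P = 8 * 15 = 120
Area = (1/2) * P * a = (1/2) * 120 * 18.1066 = 1086.40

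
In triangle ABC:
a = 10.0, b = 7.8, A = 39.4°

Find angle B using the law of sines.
sin(B)/b = sin(A)/a
sin(B) = b·sin(A)/a = 7.8·sin(39.4°)/10.0 = 0.495090
B = arcsin(0.495090) = 29.68°  (b ≤ a, so B ≤ A and the acute solution is unique)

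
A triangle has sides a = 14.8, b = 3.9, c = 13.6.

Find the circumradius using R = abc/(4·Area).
s = (a+b+c)/2 = 16.15
Area = √(s(s-a)(s-b)(s-c)) = √(16.15·1.35·12.25·2.55) = 26.097
R = abc/(4·Area) = (14.8·3.9·13.6)/(4·26.097) = 784.992/104.388 = 7.52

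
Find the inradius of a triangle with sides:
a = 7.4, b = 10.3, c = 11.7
s = (a+b+c)/2 = (7.4+10.3+11.7)/2 = 14.7
Area = √(s(s-a)(s-b)(s-c)) = √(14.7·7.3·4.4·3) = 37.6363
r = Area/s = 37.6363/14.7 = 2.56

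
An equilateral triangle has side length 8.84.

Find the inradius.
For an equilateral triangle, r = s/(2√3) where s is the side.
r = 8.84/(2√3) = 8.84/3.464102 = 2.552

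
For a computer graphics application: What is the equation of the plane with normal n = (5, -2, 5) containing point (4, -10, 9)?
d = n·P = (5)(4) + (-2)(-10) + (5)(9) = 85
Plane: 5x - 2y + 5z = 85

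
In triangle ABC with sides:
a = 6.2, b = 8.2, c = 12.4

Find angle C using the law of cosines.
cos(C) = (a² + b² - c²)/(2ab)
cos(C) = (6.2² + 8.2² - 12.4²)/(2·6.2·8.2) = -48.08/101.68 = -0.472856
C = arccos(-0.472856) = 118.2°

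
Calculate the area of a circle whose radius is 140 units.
Area = pi * r²
Area = pi * 140²
Area = pi * 19600
Area = 61575.22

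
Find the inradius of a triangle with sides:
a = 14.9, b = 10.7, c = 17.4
s = (a+b+c)/2 = (14.9+10.7+17.4)/2 = 21.5
Area = √(s(s-a)(s-b)(s-c)) = √(21.5·6.6·10.8·4.1) = 79.2675
r = Area/s = 79.2675/21.5 = 3.687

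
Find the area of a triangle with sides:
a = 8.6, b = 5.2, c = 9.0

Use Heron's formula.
s = (a+b+c)/2 = (8.6+5.2+9.0)/2 = 11.4
A = √(s(s-a)(s-b)(s-c)) = √(11.4·2.8·6.2·2.4)
A = √474.97 = 21.79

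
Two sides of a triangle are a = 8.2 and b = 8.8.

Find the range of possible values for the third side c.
By the triangle inequality: |a - b| < c < a + b
|8.2 - 8.8| < c < 8.2 + 8.8
0.6 < c < 17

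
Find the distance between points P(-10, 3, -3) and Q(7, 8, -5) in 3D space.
d = √[(17)² + (5)² + (-2)²] = √318 = 17.83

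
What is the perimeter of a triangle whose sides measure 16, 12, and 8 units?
Perimeter = sum of all sides
Perimeter = 16 + 12 + 8
Perimeter = 36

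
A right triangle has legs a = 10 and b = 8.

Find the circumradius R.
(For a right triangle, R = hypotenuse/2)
Hypotenuse c = √(10² + 8²) = √164 = 12.8062
R = c/2 = 6.403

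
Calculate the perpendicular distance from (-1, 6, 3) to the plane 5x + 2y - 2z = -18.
d = |5(-1) + 2(6) + (-2)(3) - (-18)| / √(5² + 2² + (-2)²) = 19/√33 = 3.307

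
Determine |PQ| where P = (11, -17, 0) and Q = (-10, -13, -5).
d = √[(-21)² + (4)² + (-5)²] = √482 = 21.95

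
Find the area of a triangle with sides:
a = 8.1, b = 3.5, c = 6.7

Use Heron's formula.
s = (a+b+c)/2 = (8.1+3.5+6.7)/2 = 9.15
A = √(s(s-a)(s-b)(s-c)) = √(9.15·1.05·5.65·2.45)
A = √132.992 = 11.53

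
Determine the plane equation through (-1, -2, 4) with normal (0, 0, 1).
d = n·P = (0)(-1) + (0)(-2) + (1)(4) = 4
Plane: z = 4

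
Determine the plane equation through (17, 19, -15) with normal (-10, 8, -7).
d = n·P = (-10)(17) + (8)(19) + (-7)(-15) = 87
Plane: -10x + 8y - 7z = 87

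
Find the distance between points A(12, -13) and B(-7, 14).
Using the distance formula: d = sqrt((x₂-x₁)² + (y₂-y₁)²)
dx = (-7) - 12 = -19
dy = 14 - (-13) = 27
d = sqrt((-19)² + 27²) = sqrt(361 + 729) = sqrt(1090) = 33.02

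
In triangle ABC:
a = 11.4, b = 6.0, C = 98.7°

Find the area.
Using A = ½ab·sin(C):
A = ½·11.4·6.0·sin(98.7°) = ½·68.4·0.988494 = 33.81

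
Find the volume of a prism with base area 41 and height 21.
Volume = base area * height
Volume = 41 * 21
Volume = 861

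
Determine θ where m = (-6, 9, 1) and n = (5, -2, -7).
m·n = -55, |m|² = 118, |n|² = 78
cos θ = -55/√9204 ≈ -0.5733
θ ≈ 125.0°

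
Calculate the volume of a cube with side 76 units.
Volume = s³
Volume = 76³
Volume = 438976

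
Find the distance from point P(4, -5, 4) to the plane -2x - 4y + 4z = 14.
d = |(-2)(4) + (-4)(-5) + 4(4) - (14)| / √((-2)² + (-4)² + 4²) = 14/√36 = 2.333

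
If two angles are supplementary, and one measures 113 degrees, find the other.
Supplementary angles sum to 180 degrees.
Other angle = 180 - 113
Other angle = 67 degrees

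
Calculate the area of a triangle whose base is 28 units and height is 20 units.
Area = (1/2) * base * height
Area = (1/2) * 28 * 20
Area = 280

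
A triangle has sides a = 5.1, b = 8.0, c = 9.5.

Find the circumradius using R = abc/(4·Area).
s = (a+b+c)/2 = 11.3
Area = √(s(s-a)(s-b)(s-c)) = √(11.3·6.2·3.3·1.8) = 20.3999
R = abc/(4·Area) = (5.1·8.0·9.5)/(4·20.3999) = 387.6/81.5996 = 4.75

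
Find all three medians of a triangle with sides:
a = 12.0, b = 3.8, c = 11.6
Using m_x = ½√(2y² + 2z² - x²):
m_a = ½√(2·3.8² + 2·11.6² - 12.0²) = ½√154 = 6.205
m_b = ½√(2·12.0² + 2·11.6² - 3.8²) = ½√542.68 = 11.65
m_c = ½√(2·12.0² + 2·3.8² - 11.6²) = ½√182.32 = 6.751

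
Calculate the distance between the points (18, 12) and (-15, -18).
Using the distance formula: d = sqrt((x₂-x₁)² + (y₂-y₁)²)
dx = (-15) - 18 = -33
dy = (-18) - 12 = -30
d = sqrt((-33)² + (-30)²) = sqrt(1089 + 900) = sqrt(1989) = 44.60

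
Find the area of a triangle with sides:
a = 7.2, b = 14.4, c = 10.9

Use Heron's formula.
s = (a+b+c)/2 = (7.2+14.4+10.9)/2 = 16.25
A = √(s(s-a)(s-b)(s-c)) = √(16.25·9.05·1.85·5.35)
A = √1455.55 = 38.15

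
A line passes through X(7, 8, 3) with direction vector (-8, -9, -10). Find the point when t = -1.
P(-1) = (7 + (-8)(-1), 8 + (-9)(-1), 3 + (-10)(-1)) = (15, 17, 13)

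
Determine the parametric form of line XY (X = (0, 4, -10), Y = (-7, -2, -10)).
Direction vector d = Y - X = (-7, -6, 0)
x = 0 - 7t, y = 4 - 6t, z = -10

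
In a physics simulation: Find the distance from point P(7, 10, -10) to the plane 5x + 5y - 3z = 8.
d = |5(7) + 5(10) + (-3)(-10) - (8)| / √(5² + 5² + (-3)²) = 107/√59 = 13.93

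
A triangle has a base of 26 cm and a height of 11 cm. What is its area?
Area = (1/2) * base * height
Area = (1/2) * 26 * 11
Area = 143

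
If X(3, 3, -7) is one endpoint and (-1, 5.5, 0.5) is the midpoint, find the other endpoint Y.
Y = (2×(-1) - 3, 2×5.5 - 3, 2×0.5 - (-7)) = (-5, 8, 8)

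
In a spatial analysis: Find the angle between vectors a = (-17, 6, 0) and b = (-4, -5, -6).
a·b = 38, |a|² = 325, |b|² = 77
cos θ = 38/√25025 ≈ 0.2402
θ ≈ 76.1°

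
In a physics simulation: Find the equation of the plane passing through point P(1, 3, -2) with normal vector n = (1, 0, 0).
d = n·P = (1)(1) + (0)(3) + (0)(-2) = 1
Plane: x = 1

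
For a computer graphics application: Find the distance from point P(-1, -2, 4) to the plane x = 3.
d = |1(-1) + 0(-2) + 0(4) - (3)| / √(1² + 0² + 0²) = 4/√1 = 4.0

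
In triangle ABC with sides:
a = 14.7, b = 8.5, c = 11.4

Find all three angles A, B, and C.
By the law of cosines:
cos(A) = (b² + c² - a²)/(2bc) = -0.071620  →  A = 94.11°
cos(B) = (a² + c² - b²)/(2ac) = 0.816923  →  B = 35.22°
cos(C) = (a² + b² - c²)/(2ab) = 0.633774  →  C = 50.67°
Check: A + B + C = 180.0° ✓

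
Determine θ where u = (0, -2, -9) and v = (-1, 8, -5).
u·v = 29, |u|² = 85, |v|² = 90
cos θ = 29/√7650 ≈ 0.3316
θ ≈ 70.64°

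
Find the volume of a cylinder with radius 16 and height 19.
Volume = pi * r² * h
Volume = pi * 16² * 19
Volume = pi * 256 * 19
Volume = pi * 4864
Volume = 15280.71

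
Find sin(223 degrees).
sin(223 degrees) = -0.682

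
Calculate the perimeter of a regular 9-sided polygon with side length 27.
Perimeter = number of sides * side length
Perimeter = 9 * 27
Perimeter = 243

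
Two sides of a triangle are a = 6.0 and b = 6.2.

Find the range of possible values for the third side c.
By the triangle inequality: |a - b| < c < a + b
|6.0 - 6.2| < c < 6.0 + 6.2
0.2 < c < 12.2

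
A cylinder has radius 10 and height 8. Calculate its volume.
Volume = pi * r² * h
Volume = pi * 10² * 8
Volume = pi * 100 * 8
Volume = pi * 800
Volume = 2513.27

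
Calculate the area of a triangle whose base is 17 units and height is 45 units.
Area = (1/2) * base * height
Area = (1/2) * 17 * 45
Area = 382.50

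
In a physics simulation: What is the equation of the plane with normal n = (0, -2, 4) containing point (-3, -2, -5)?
d = n·P = (0)(-3) + (-2)(-2) + (4)(-5) = -16
Plane: -2y + 4z = -16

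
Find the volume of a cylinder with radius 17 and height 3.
Volume = pi * r² * h
Volume = pi * 17² * 3
Volume = pi * 289 * 3
Volume = pi * 867
Volume = 2723.76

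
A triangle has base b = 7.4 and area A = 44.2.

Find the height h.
A = ½bh  →  h = 2A/b
h = 2·44.2/7.4 = 11.95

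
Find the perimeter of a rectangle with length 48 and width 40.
Perimeter = 2 * (length + width)
Perimeter = 2 * (48 + 40)
Perimeter = 2 * 88
Perimeter = 176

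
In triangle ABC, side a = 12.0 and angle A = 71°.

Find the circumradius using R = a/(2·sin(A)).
R = a/(2·sin(A)) = 12.0/(2·sin(71°))
R = 12.0/(2·0.945519) = 12.0/1.891037 = 6.346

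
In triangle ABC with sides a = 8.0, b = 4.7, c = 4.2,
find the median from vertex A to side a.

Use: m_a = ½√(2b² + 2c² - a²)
m_a = ½√(2·4.7² + 2·4.2² - 8.0²)
m_a = ½√(44.18 + 35.28 - 64) = ½√15.46 = 1.966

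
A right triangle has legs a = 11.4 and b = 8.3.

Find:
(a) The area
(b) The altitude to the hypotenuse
(a) Area = ½ab = ½·11.4·8.3 = 47.31
(b) Hypotenuse c = √(11.4² + 8.3²) = √198.85 = 14.1014
    Area = ½·c·h_c  →  h_c = 2·Area/c = 2·47.31/14.1014 = 6.71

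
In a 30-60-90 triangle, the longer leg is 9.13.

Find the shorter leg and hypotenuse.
In a 30-60-90 triangle, sides are in ratio 1 : √3 : 2.
Long leg = short leg·√3  →  short leg = 9.13/√3 = 5.271
Hypotenuse = 2·(short leg) = 2·9.13/√3 = 10.54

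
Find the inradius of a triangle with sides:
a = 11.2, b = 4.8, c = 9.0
s = (a+b+c)/2 = (11.2+4.8+9.0)/2 = 12.5
Area = √(s(s-a)(s-b)(s-c)) = √(12.5·1.3·7.7·3.5) = 20.927
r = Area/s = 20.927/12.5 = 1.674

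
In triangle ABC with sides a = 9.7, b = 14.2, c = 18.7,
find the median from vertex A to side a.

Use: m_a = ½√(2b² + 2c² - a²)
m_a = ½√(2·14.2² + 2·18.7² - 9.7²)
m_a = ½√(403.28 + 699.38 - 94.09) = ½√1008.57 = 15.88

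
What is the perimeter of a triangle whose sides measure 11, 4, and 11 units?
Perimeter = sum of all sides
Perimeter = 11 + 4 + 11
Perimeter = 26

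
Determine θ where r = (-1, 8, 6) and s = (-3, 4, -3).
r·s = 17, |r|² = 101, |s|² = 34
cos θ = 17/√3434 ≈ 0.2901
θ ≈ 73.14°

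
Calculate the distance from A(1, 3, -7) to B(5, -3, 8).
d = √[(4)² + (-6)² + (15)²] = √277 = 16.64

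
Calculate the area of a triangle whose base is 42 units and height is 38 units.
Area = (1/2) * base * height
Area = (1/2) * 42 * 38
Area = 798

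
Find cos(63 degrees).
cos(63 degrees) = 0.454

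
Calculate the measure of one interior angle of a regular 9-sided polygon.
Interior angle of a regular n-gon = (n-2)*180/n
Interior angle = (9-2)*180/9
Interior angle = 7*180/9
Interior angle = 1260/9
Interior angle = 140 degrees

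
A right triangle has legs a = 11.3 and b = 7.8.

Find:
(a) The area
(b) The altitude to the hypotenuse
(a) Area = ½ab = ½·11.3·7.8 = 44.07
(b) Hypotenuse c = √(11.3² + 7.8²) = √188.53 = 13.7306
    Area = ½·c·h_c  →  h_c = 2·Area/c = 2·44.07/13.7306 = 6.419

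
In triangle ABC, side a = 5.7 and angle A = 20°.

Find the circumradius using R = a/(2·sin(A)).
R = a/(2·sin(A)) = 5.7/(2·sin(20°))
R = 5.7/(2·0.342020) = 5.7/0.684040 = 8.333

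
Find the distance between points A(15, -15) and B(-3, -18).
Using the distance formula: d = sqrt((x₂-x₁)² + (y₂-y₁)²)
dx = (-3) - 15 = -18
dy = (-18) - (-15) = -3
d = sqrt((-18)² + (-3)²) = sqrt(324 + 9) = sqrt(333) = 18.25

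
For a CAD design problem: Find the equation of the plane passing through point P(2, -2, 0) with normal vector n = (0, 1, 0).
d = n·P = (0)(2) + (1)(-2) + (0)(0) = -2
Plane: y = -2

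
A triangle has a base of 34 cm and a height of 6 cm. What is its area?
Area = (1/2) * base * height
Area = (1/2) * 34 * 6
Area = 102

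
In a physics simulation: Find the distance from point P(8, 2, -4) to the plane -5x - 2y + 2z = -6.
d = |(-5)(8) + (-2)(2) + 2(-4) - (-6)| / √((-5)² + (-2)² + 2²) = 46/√33 = 8.008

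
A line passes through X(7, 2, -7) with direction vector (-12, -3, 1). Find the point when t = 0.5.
P(0.5) = (7 + (-12)(0.5), 2 + (-3)(0.5), -7 + 1(0.5)) = (1, 0.5, -6.5)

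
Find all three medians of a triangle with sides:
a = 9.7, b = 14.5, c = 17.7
Using m_x = ½√(2y² + 2z² - x²):
m_a = ½√(2·14.5² + 2·17.7² - 9.7²) = ½√952.99 = 15.44
m_b = ½√(2·9.7² + 2·17.7² - 14.5²) = ½√604.51 = 12.29
m_c = ½√(2·9.7² + 2·14.5² - 17.7²) = ½√295.39 = 8.593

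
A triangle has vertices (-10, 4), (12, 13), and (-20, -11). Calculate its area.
Using the coordinate formula: Area = (1/2)|x₁(y₂-y₃) + x₂(y₃-y₁) + x₃(y₁-y₂)|
Area = (1/2)|(-10)(13-(-11)) + 12((-11)-4) + (-20)(4-13)|
Area = (1/2)|(-10)*24 + 12*(-15) + (-20)*(-9)|
Area = (1/2)|(-240) + (-180) + 180|
Area = (1/2)*240 = 120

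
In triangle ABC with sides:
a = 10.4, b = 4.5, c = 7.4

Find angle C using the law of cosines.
cos(C) = (a² + b² - c²)/(2ab)
cos(C) = (10.4² + 4.5² - 7.4²)/(2·10.4·4.5) = 73.65/93.6 = 0.786859
C = arccos(0.786859) = 38.11°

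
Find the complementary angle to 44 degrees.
Complementary angles sum to 90 degrees.
Other angle = 90 - 44
Other angle = 46 degrees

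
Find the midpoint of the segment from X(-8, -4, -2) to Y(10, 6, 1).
Midpoint = ((-8+10)/2, (-4+6)/2, (-2+1)/2) = (1, 1, -0.5)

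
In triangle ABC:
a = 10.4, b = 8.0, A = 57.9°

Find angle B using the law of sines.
sin(B)/b = sin(A)/a
sin(B) = b·sin(A)/a = 8.0·sin(57.9°)/10.4 = 0.651632
B = arcsin(0.651632) = 40.66°  (b ≤ a, so B ≤ A and the acute solution is unique)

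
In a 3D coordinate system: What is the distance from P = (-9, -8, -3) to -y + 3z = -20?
d = |0(-9) + (-1)(-8) + 3(-3) - (-20)| / √(0² + (-1)² + 3²) = 19/√10 = 6.008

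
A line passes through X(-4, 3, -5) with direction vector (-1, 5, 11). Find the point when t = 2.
P(2) = (-4 + (-1)(2), 3 + 5(2), -5 + 11(2)) = (-6, 13, 17)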